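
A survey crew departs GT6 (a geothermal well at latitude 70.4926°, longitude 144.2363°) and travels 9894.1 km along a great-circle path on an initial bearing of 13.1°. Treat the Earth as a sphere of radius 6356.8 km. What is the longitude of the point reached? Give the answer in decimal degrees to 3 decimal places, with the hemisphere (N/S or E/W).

49.701°W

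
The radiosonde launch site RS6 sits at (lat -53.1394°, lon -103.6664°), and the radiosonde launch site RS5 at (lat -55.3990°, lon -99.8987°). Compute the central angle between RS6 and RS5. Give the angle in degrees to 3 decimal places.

3.153°

Δφ = -2.2596°,  Δλ = 3.7677°
a = sin²(Δφ/2) + cos φ₁ cos φ₂ sin²(Δλ/2) = 0.000757
c = 2·arcsin(√a) = 0.055030 rad = 3.1530°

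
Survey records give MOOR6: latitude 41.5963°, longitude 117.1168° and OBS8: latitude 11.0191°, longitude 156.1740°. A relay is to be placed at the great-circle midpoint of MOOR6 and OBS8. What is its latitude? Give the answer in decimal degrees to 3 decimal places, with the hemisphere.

Bx = cos φ₂ cos Δλ = 0.762201,  By = cos φ₂ sin Δλ = 0.618479
φₘ = atan2(sin φ₁ + sin φ₂, √((cos φ₁ + Bx)² + By²)) = 27.65331°
λₘ = λ₁ + atan2(By, cos φ₁ + Bx) = 139.38970°

27.653°N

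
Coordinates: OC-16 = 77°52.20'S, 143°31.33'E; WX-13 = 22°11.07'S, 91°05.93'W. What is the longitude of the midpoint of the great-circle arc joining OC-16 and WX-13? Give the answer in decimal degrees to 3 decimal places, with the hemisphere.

103.124°W

OC-16: φ = -77.87000°, λ = +143.52217°
WX-13: φ = -22.18450°, λ = -91.09883°
Bx = cos φ₂ cos Δλ = -0.536122,  By = cos φ₂ sin Δλ = 0.754983
φₘ = atan2(sin φ₁ + sin φ₂, √((cos φ₁ + Bx)² + By²)) = -58.75118°
λₘ = λ₁ + atan2(By, cos φ₁ + Bx) = -103.12379°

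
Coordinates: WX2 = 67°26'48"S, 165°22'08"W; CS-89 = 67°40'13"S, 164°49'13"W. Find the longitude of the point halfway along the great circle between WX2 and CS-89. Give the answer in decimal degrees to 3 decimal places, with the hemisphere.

WX2: φ = -67.44667°, λ = -165.36889°
CS-89: φ = -67.67028°, λ = -164.82028°
Bx = cos φ₂ cos Δλ = 0.379919,  By = cos φ₂ sin Δλ = 0.003638
φₘ = atan2(sin φ₁ + sin φ₂, √((cos φ₁ + Bx)² + By²)) = -67.55870°
λₘ = λ₁ + atan2(By, cos φ₁ + Bx) = -165.09588°

165.096°W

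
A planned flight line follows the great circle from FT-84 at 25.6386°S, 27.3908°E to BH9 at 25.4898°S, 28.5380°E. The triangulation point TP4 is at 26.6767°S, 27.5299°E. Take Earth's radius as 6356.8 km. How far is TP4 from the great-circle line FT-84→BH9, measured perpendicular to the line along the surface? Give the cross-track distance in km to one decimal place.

δ₁₃ = central angle FT-84→TP4 = 0.018249 rad  (haversine)
θ₁₃ = bearing FT-84→TP4 = 173.172°,  θ₁₂ = bearing FT-84→BH9 = 82.066°
dₓₜ = R·arcsin(sin δ₁₃ · sin(θ₁₃ − θ₁₂)) = 6356.8·arcsin(0.01825·sin(91.107°)) = 115.983 km
|dₓₜ| = 115.983 km

116.0 km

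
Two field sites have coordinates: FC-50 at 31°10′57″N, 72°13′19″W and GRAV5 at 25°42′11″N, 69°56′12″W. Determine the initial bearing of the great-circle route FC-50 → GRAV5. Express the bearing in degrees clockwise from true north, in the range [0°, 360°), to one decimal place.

FC-50: φ = +31.18250°, λ = -72.22194°
GRAV5: φ = +25.70306°, λ = -69.93667°
Δλ = 2.2853°
y = sin Δλ · cos φ₂ = 0.035930
x = cos φ₁ sin φ₂ − sin φ₁ cos φ₂ cos Δλ = -0.095118
θ = atan2(y, x) = 159.3065° → 159.3065° (mod 360°)

159.3°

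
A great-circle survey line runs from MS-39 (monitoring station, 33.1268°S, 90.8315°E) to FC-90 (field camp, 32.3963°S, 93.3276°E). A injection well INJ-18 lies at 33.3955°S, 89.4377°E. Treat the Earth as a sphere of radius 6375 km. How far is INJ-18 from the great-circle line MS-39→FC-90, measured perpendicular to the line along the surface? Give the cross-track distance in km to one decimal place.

δ₁₃ = central angle MS-39→INJ-18 = 0.020875 rad  (haversine)
θ₁₃ = bearing MS-39→INJ-18 = 256.636°,  θ₁₂ = bearing MS-39→FC-90 = 71.490°
dₓₜ = R·arcsin(sin δ₁₃ · sin(θ₁₃ − θ₁₂)) = 6375·arcsin(0.02087·sin(185.146°)) = -11.935 km
|dₓₜ| = 11.935 km

11.9 km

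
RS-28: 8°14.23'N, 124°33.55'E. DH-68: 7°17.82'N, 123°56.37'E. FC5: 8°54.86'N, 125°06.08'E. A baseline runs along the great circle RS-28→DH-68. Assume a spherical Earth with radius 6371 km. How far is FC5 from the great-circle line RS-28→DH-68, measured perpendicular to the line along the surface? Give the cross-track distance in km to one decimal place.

RS-28: φ = +8.23717°, λ = +124.55917°
DH-68: φ = +7.29700°, λ = +123.93950°
FC5: φ = +8.91433°, λ = +125.10133°
δ₁₃ = central angle RS-28→FC5 = 0.015074 rad  (haversine)
θ₁₃ = bearing RS-28→FC5 = 38.328°,  θ₁₂ = bearing RS-28→DH-68 = 213.189°
dₓₜ = R·arcsin(sin δ₁₃ · sin(θ₁₃ − θ₁₂)) = 6371·arcsin(0.01507·sin(-174.861°)) = -8.602 km
|dₓₜ| = 8.602 km

8.6 km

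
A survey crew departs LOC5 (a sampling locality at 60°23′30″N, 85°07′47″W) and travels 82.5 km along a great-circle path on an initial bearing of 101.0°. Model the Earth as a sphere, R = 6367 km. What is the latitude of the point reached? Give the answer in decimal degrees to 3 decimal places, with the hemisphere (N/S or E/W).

LOC5: φ = +60.39167°, λ = -85.12972°
δ = d/R = 82.5/6367 = 0.012957 rad
φ₂ = arcsin(sin φ₁ cos δ + cos φ₁ sin δ cos θ)
   = arcsin(0.86942·0.99992 + 0.49407·0.01296·-0.19081) = 60.24189°
λ₂ = λ₁ + atan2(sin θ sin δ cos φ₁, cos δ − sin φ₁ sin φ₂) = -83.66132°

60.242°N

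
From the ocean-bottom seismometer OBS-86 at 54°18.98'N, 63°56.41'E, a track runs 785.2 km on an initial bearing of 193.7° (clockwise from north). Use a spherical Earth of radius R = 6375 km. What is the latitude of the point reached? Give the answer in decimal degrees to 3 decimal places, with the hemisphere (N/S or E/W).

OBS-86: φ = +54.31633°, λ = +63.94017°
δ = d/R = 785.2/6375 = 0.123169 rad
φ₂ = arcsin(sin φ₁ cos δ + cos φ₁ sin δ cos θ)
   = arcsin(0.81225·0.99242 + 0.58331·0.12286·-0.97155) = 47.43170°
λ₂ = λ₁ + atan2(sin θ sin δ cos φ₁, cos δ − sin φ₁ sin φ₂) = 61.47491°

47.432°N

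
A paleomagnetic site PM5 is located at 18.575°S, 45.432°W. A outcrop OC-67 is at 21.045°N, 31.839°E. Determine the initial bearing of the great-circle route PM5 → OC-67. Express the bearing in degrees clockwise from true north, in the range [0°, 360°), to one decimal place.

66.0°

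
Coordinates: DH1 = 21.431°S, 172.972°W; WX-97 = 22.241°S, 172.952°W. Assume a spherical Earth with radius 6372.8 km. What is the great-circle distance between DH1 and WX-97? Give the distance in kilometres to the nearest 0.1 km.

Δφ = -0.8100°,  Δλ = 0.0200°
a = sin²(Δφ/2) + cos φ₁ cos φ₂ sin²(Δλ/2) = 0.000050
c = 2·arcsin(√a) = 0.014141 rad = 0.8102°
d = R·c = 6372.8 × 0.014141 = 90.1 km

90.1 km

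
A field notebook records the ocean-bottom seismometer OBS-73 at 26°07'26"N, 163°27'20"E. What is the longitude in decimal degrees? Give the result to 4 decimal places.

163° + 27′/60 + 20″/3600 = 163 + 0.45000 + 0.00556 = 163.4556°

163.4556°E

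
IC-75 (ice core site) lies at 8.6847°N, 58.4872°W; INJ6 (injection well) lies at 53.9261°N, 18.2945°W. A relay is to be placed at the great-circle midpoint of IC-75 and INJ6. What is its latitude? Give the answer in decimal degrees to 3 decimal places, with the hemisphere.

32.814°N

Bx = cos φ₂ cos Δλ = 0.449793,  By = cos φ₂ sin Δλ = 0.380006
φₘ = atan2(sin φ₁ + sin φ₂, √((cos φ₁ + Bx)² + By²)) = 32.81390°
λₘ = λ₁ + atan2(By, cos φ₁ + Bx) = -43.68780°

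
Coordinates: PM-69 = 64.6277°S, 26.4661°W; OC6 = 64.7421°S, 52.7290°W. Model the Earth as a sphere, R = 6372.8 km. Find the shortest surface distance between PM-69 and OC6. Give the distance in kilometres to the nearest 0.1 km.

1240.2 km

Δφ = -0.1144°,  Δλ = -26.2629°
a = sin²(Δφ/2) + cos φ₁ cos φ₂ sin²(Δλ/2) = 0.009438
c = 2·arcsin(√a) = 0.194604 rad = 11.1500°
d = R·c = 6372.8 × 0.194604 = 1240.2 km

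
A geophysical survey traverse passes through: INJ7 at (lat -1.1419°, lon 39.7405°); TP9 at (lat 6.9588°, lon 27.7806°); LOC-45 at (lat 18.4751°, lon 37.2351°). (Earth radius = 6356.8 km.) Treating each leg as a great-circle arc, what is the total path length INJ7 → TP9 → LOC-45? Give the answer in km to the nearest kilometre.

INJ7→TP9: c = 0.251746 rad, d = 1600.30 km
TP9→LOC-45: c = 0.257305 rad, d = 1635.64 km
Total = 1600.30 + 1635.64 = 3235.94 km

3236 km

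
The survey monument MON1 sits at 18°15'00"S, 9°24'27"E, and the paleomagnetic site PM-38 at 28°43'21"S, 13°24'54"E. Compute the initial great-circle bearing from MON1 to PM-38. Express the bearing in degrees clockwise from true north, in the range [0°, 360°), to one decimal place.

161.4°

MON1: φ = -18.25000°, λ = +9.40750°
PM-38: φ = -28.72250°, λ = +13.41500°
Δλ = 4.0075°
y = sin Δλ · cos φ₂ = 0.061288
x = cos φ₁ sin φ₂ − sin φ₁ cos φ₂ cos Δλ = -0.182435
θ = atan2(y, x) = 161.4305° → 161.4305° (mod 360°)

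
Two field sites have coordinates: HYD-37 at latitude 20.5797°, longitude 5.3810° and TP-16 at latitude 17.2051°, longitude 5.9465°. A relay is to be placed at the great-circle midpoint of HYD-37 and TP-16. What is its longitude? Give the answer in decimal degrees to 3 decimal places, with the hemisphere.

Bx = cos φ₂ cos Δλ = 0.955206,  By = cos φ₂ sin Δλ = 0.009428
φₘ = atan2(sin φ₁ + sin φ₂, √((cos φ₁ + Bx)² + By²)) = 18.89261°
λₘ = λ₁ + atan2(By, cos φ₁ + Bx) = 5.66660°

5.667°E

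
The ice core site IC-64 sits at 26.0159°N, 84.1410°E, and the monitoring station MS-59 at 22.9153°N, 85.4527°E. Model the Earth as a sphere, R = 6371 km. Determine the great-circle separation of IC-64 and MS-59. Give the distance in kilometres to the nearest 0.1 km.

Δφ = -3.1006°,  Δλ = 1.3117°
a = sin²(Δφ/2) + cos φ₁ cos φ₂ sin²(Δλ/2) = 0.000840
c = 2·arcsin(√a) = 0.057987 rad = 3.3224°
d = R·c = 6371 × 0.057987 = 369.4 km

369.4 km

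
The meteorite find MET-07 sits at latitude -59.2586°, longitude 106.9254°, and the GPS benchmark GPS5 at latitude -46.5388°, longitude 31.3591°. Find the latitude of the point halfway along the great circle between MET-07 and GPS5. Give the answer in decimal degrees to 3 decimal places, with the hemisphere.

58.967°S

Bx = cos φ₂ cos Δλ = 0.171456,  By = cos φ₂ sin Δλ = -0.666152
φₘ = atan2(sin φ₁ + sin φ₂, √((cos φ₁ + Bx)² + By²)) = -58.96711°
λₘ = λ₁ + atan2(By, cos φ₁ + Bx) = 62.62495°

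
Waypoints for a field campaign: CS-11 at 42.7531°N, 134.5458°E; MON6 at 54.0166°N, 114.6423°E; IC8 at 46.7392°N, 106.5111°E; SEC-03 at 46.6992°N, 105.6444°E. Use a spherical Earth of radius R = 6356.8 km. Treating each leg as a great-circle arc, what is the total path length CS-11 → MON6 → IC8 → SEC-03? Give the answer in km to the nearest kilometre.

CS-11→MON6: c = 0.301242 rad, d = 1914.93 km
MON6→IC8: c = 0.155744 rad, d = 990.03 km
IC8→SEC-03: c = 0.010394 rad, d = 66.07 km
Total = 1914.93 + 990.03 + 66.07 = 2971.04 km

2971 km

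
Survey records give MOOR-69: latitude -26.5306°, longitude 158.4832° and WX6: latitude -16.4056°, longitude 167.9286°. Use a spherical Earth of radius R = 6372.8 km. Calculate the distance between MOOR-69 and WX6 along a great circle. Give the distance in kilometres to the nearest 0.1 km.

1490.0 km

Δφ = 10.1250°,  Δλ = 9.4454°
a = sin²(Δφ/2) + cos φ₁ cos φ₂ sin²(Δλ/2) = 0.013605
c = 2·arcsin(√a) = 0.233811 rad = 13.3964°
d = R·c = 6372.8 × 0.233811 = 1490.0 km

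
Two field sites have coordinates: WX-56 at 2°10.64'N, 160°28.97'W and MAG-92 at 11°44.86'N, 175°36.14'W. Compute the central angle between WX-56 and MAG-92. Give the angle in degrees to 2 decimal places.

WX-56: φ = +2.17733°, λ = -160.48283°
MAG-92: φ = +11.74767°, λ = -175.60233°
Δφ = 9.5703°,  Δλ = -15.1195°
a = sin²(Δφ/2) + cos φ₁ cos φ₂ sin²(Δλ/2) = 0.023892
c = 2·arcsin(√a) = 0.310386 rad = 17.7838°

17.78°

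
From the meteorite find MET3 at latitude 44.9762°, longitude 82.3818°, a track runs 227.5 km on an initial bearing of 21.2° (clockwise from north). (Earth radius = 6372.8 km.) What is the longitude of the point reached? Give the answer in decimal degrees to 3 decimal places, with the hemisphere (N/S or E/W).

83.464°E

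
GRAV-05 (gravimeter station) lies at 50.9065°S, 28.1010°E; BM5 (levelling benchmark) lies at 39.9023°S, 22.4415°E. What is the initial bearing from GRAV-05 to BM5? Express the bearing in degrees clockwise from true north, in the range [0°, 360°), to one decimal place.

338.1°

Δλ = -5.6595°
y = sin Δλ · cos φ₂ = -0.075652
x = cos φ₁ sin φ₂ − sin φ₁ cos φ₂ cos Δλ = 0.187979
θ = atan2(y, x) = -21.9224° → 338.0776° (mod 360°)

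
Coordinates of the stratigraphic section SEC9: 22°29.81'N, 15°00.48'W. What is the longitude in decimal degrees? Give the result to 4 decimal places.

15.0080°W

15° + 0.48′/60 = 15 + 0.00800 = 15.0080°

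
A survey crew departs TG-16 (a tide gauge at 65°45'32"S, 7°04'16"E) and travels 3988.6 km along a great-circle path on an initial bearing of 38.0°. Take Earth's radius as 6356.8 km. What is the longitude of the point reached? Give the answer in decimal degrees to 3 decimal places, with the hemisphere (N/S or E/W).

32.677°E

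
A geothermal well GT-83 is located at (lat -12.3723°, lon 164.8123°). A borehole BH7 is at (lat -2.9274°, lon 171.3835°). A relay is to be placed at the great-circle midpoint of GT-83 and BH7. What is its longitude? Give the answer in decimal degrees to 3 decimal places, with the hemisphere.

Bx = cos φ₂ cos Δλ = 0.992134,  By = cos φ₂ sin Δλ = 0.114288
φₘ = atan2(sin φ₁ + sin φ₂, √((cos φ₁ + Bx)² + By²)) = -7.66229°
λₘ = λ₁ + atan2(By, cos φ₁ + Bx) = 168.13440°

168.134°E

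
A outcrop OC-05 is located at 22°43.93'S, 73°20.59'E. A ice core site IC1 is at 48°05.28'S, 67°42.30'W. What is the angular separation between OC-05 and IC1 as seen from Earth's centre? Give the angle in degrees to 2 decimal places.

101.04°

OC-05: φ = -22.73217°, λ = +73.34317°
IC1: φ = -48.08800°, λ = -67.70500°
Δφ = -25.3558°,  Δλ = -141.0482°
a = sin²(Δφ/2) + cos φ₁ cos φ₂ sin²(Δλ/2) = 0.595780
c = 2·arcsin(√a) = 1.763547 rad = 101.0438°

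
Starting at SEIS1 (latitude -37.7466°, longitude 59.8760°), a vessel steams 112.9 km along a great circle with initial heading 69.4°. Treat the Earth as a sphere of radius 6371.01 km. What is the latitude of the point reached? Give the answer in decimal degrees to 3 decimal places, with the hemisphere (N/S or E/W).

37.383°S

δ = d/R = 112.9/6371.01 = 0.017721 rad
φ₂ = arcsin(sin φ₁ cos δ + cos φ₁ sin δ cos θ)
   = arcsin(-0.61217·0.99984 + 0.79073·0.01772·0.35184) = -37.38331°
λ₂ = λ₁ + atan2(sin θ sin δ cos φ₁, cos δ − sin φ₁ sin φ₂) = 61.07213°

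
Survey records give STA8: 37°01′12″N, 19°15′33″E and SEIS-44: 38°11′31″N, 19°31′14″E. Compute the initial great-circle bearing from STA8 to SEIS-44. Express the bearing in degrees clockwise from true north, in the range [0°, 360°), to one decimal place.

9.9°

STA8: φ = +37.02000°, λ = +19.25917°
SEIS-44: φ = +38.19194°, λ = +19.52056°
Δλ = 0.2614°
y = sin Δλ · cos φ₂ = 0.003586
x = cos φ₁ sin φ₂ − sin φ₁ cos φ₂ cos Δλ = 0.020458
θ = atan2(y, x) = 9.9410° → 9.9410° (mod 360°)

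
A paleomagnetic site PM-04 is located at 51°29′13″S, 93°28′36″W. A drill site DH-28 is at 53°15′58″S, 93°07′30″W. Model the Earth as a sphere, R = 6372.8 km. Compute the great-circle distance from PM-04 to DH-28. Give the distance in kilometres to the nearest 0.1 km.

PM-04: φ = -51.48694°, λ = -93.47667°
DH-28: φ = -53.26611°, λ = -93.12500°
Δφ = -1.7792°,  Δλ = 0.3517°
a = sin²(Δφ/2) + cos φ₁ cos φ₂ sin²(Δλ/2) = 0.000245
c = 2·arcsin(√a) = 0.031277 rad = 1.7921°
d = R·c = 6372.8 × 0.031277 = 199.3 km

199.3 km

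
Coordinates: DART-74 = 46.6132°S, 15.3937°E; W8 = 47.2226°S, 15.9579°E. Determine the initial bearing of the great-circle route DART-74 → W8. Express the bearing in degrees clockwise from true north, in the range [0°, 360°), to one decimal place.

Δλ = 0.5642°
y = sin Δλ · cos φ₂ = 0.006688
x = cos φ₁ sin φ₂ − sin φ₁ cos φ₂ cos Δλ = -0.010660
θ = atan2(y, x) = 147.8971° → 147.8971° (mod 360°)

147.9°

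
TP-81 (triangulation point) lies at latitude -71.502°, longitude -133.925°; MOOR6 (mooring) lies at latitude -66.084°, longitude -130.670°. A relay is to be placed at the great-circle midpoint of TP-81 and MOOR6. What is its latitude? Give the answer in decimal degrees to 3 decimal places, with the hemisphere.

68.801°S

Bx = cos φ₂ cos Δλ = 0.404743,  By = cos φ₂ sin Δλ = 0.023018
φₘ = atan2(sin φ₁ + sin φ₂, √((cos φ₁ + Bx)² + By²)) = -68.80068°
λₘ = λ₁ + atan2(By, cos φ₁ + Bx) = -132.09898°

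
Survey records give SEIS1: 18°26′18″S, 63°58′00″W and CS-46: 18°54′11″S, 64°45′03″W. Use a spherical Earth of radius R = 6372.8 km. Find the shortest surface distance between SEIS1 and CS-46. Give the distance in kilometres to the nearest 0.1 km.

97.5 km

SEIS1: φ = -18.43833°, λ = -63.96667°
CS-46: φ = -18.90306°, λ = -64.75083°
Δφ = -0.4647°,  Δλ = -0.7842°
a = sin²(Δφ/2) + cos φ₁ cos φ₂ sin²(Δλ/2) = 0.000058
c = 2·arcsin(√a) = 0.015294 rad = 0.8763°
d = R·c = 6372.8 × 0.015294 = 97.5 km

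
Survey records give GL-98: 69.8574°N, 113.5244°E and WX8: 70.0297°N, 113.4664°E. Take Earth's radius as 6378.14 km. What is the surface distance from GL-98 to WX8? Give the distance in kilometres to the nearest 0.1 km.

Δφ = 0.1723°,  Δλ = -0.0580°
a = sin²(Δφ/2) + cos φ₁ cos φ₂ sin²(Δλ/2) = 0.000002
c = 2·arcsin(√a) = 0.003027 rad = 0.1734°
d = R·c = 6378.14 × 0.003027 = 19.3 km

19.3 km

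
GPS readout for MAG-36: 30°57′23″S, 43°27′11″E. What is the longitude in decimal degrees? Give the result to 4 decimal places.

43° + 27′/60 + 11″/3600 = 43 + 0.45000 + 0.00306 = 43.4531°

43.4531°E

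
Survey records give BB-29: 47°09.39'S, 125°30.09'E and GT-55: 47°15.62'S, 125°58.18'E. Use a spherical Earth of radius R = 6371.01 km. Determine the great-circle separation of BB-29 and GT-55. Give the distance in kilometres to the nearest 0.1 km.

BB-29: φ = -47.15650°, λ = +125.50150°
GT-55: φ = -47.26033°, λ = +125.96967°
Δφ = -0.1038°,  Δλ = 0.4682°
a = sin²(Δφ/2) + cos φ₁ cos φ₂ sin²(Δλ/2) = 0.000009
c = 2·arcsin(√a) = 0.005839 rad = 0.3346°
d = R·c = 6371.01 × 0.005839 = 37.2 km

37.2 km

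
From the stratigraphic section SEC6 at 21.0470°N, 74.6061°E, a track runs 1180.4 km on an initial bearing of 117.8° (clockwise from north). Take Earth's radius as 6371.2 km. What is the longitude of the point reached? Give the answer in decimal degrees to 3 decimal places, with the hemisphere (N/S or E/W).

84.358°E

δ = d/R = 1180.4/6371.2 = 0.185271 rad
φ₂ = arcsin(sin φ₁ cos δ + cos φ₁ sin δ cos θ)
   = arcsin(0.35913·0.98289 + 0.93329·0.18421·-0.46639) = 15.83123°
λ₂ = λ₁ + atan2(sin θ sin δ cos φ₁, cos δ − sin φ₁ sin φ₂) = 84.35764°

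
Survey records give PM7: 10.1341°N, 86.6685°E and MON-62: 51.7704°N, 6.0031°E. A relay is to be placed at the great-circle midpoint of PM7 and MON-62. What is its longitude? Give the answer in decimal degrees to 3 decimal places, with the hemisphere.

57.293°E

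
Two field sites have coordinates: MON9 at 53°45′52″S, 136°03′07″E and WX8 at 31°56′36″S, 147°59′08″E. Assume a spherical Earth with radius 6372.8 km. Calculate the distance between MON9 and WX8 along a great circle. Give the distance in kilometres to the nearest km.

MON9: φ = -53.76444°, λ = +136.05194°
WX8: φ = -31.94333°, λ = +147.98556°
Δφ = 21.8211°,  Δλ = 11.9336°
a = sin²(Δφ/2) + cos φ₁ cos φ₂ sin²(Δλ/2) = 0.041246
c = 2·arcsin(√a) = 0.409027 rad = 23.4355°
d = R·c = 6372.8 × 0.409027 = 2606.6 km

2607 km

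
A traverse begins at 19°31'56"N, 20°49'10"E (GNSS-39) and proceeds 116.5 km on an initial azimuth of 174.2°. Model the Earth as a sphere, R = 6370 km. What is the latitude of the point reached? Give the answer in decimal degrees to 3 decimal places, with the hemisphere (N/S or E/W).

GNSS-39: φ = +19.53222°, λ = +20.81944°
δ = d/R = 116.5/6370 = 0.018289 rad
φ₂ = arcsin(sin φ₁ cos δ + cos φ₁ sin δ cos θ)
   = arcsin(0.33434·0.99983 + 0.94245·0.01829·-0.99488) = 18.48968°
λ₂ = λ₁ + atan2(sin θ sin δ cos φ₁, cos δ − sin φ₁ sin φ₂) = 20.93110°

18.490°N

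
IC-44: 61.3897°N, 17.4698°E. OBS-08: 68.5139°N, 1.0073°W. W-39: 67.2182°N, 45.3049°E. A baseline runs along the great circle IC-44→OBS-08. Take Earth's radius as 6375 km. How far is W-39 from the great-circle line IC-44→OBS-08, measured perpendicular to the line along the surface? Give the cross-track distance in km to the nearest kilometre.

1474 km

δ₁₃ = central angle IC-44→W-39 = 0.231270 rad  (haversine)
θ₁₃ = bearing IC-44→W-39 = 52.074°,  θ₁₂ = bearing IC-44→OBS-08 = 320.456°
dₓₜ = R·arcsin(sin δ₁₃ · sin(θ₁₃ − θ₁₂)) = 6375·arcsin(0.22921·sin(-268.381°)) = 1473.745 km
|dₓₜ| = 1473.745 km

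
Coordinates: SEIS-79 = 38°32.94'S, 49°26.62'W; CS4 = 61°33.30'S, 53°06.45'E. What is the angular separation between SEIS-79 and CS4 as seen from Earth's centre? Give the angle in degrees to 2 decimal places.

SEIS-79: φ = -38.54900°, λ = -49.44367°
CS4: φ = -61.55500°, λ = +53.10750°
Δφ = -23.0060°,  Δλ = 102.5512°
a = sin²(Δφ/2) + cos φ₁ cos φ₂ sin²(Δλ/2) = 0.266501
c = 2·arcsin(√a) = 1.084903 rad = 62.1604°

62.16°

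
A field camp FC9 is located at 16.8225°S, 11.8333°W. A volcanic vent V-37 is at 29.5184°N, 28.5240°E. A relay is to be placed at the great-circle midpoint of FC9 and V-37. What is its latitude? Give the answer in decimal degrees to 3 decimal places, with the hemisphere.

6.758°N

Bx = cos φ₂ cos Δλ = 0.663109,  By = cos φ₂ sin Δλ = 0.563498
φₘ = atan2(sin φ₁ + sin φ₂, √((cos φ₁ + Bx)² + By²)) = 6.75831°
λₘ = λ₁ + atan2(By, cos φ₁ + Bx) = 7.34289°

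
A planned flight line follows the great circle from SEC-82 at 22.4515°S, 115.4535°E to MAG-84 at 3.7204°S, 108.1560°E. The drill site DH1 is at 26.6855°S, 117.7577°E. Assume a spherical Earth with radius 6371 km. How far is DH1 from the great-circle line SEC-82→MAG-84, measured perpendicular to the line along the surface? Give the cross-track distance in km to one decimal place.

δ₁₃ = central angle SEC-82→DH1 = 0.082447 rad  (haversine)
θ₁₃ = bearing SEC-82→DH1 = 154.138°,  θ₁₂ = bearing SEC-82→MAG-84 = 338.270°
dₓₜ = R·arcsin(sin δ₁₃ · sin(θ₁₃ − θ₁₂)) = 6371·arcsin(0.08235·sin(-184.132°)) = 37.806 km
|dₓₜ| = 37.806 km

37.8 km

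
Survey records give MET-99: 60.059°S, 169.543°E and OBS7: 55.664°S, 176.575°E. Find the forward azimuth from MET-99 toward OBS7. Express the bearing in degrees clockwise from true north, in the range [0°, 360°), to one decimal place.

43.4°

Δλ = 7.0320°
y = sin Δλ · cos φ₂ = 0.069052
x = cos φ₁ sin φ₂ − sin φ₁ cos φ₂ cos Δλ = 0.072955
θ = atan2(y, x) = 43.4256° → 43.4256° (mod 360°)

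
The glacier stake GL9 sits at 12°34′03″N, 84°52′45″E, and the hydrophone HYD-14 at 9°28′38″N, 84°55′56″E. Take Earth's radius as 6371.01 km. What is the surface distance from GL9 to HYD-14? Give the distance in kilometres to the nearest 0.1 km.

343.7 km

GL9: φ = +12.56750°, λ = +84.87917°
HYD-14: φ = +9.47722°, λ = +84.93222°
Δφ = -3.0903°,  Δλ = 0.0531°
a = sin²(Δφ/2) + cos φ₁ cos φ₂ sin²(Δλ/2) = 0.000727
c = 2·arcsin(√a) = 0.053943 rad = 3.0907°
d = R·c = 6371.01 × 0.053943 = 343.7 km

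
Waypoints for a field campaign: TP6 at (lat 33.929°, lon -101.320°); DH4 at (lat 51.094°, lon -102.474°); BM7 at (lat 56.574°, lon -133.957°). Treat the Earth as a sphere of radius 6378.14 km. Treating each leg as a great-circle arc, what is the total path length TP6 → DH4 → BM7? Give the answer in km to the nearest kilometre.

4048 km

TP6→DH4: c = 0.299944 rad, d = 1913.08 km
DH4→BM7: c = 0.334721 rad, d = 2134.90 km
Total = 1913.08 + 2134.90 = 4047.98 km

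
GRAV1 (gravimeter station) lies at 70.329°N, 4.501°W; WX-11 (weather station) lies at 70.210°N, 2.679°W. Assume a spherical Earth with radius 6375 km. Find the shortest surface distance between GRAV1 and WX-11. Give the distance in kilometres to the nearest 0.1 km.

69.7 km

Δφ = -0.1190°,  Δλ = 1.8220°
a = sin²(Δφ/2) + cos φ₁ cos φ₂ sin²(Δλ/2) = 0.000030
c = 2·arcsin(√a) = 0.010934 rad = 0.6265°
d = R·c = 6375 × 0.010934 = 69.7 km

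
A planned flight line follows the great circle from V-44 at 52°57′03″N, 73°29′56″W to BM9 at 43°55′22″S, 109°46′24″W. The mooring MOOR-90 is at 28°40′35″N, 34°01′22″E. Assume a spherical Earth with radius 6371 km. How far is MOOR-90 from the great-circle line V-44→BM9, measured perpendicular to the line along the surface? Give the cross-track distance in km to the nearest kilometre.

V-44: φ = +52.95083°, λ = -73.49889°
BM9: φ = -43.92278°, λ = -109.77333°
MOOR-90: φ = +28.67639°, λ = +34.02278°
δ₁₃ = central angle V-44→MOOR-90 = 1.345040 rad  (haversine)
θ₁₃ = bearing V-44→MOOR-90 = 59.140°,  θ₁₂ = bearing V-44→BM9 = 205.804°
dₓₜ = R·arcsin(sin δ₁₃ · sin(θ₁₃ − θ₁₂)) = 6371·arcsin(0.97463·sin(-146.664°)) = -3601.035 km
|dₓₜ| = 3601.035 km

3601 km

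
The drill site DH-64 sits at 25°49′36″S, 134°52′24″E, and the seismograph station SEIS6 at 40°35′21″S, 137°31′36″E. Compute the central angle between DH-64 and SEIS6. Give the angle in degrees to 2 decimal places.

DH-64: φ = -25.82667°, λ = +134.87333°
SEIS6: φ = -40.58917°, λ = +137.52667°
Δφ = -14.7625°,  Δλ = 2.6533°
a = sin²(Δφ/2) + cos φ₁ cos φ₂ sin²(Δλ/2) = 0.016871
c = 2·arcsin(√a) = 0.260515 rad = 14.9264°

14.93°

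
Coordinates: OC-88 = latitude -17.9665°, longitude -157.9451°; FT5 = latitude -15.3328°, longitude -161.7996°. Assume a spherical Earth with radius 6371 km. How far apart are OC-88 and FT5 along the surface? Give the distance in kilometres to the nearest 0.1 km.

504.3 km

Δφ = 2.6337°,  Δλ = -3.8545°
a = sin²(Δφ/2) + cos φ₁ cos φ₂ sin²(Δλ/2) = 0.001566
c = 2·arcsin(√a) = 0.079159 rad = 4.5355°
d = R·c = 6371 × 0.079159 = 504.3 km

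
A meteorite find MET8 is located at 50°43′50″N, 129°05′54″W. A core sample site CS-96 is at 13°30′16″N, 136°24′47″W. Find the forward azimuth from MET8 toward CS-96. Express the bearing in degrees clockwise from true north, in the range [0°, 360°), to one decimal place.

MET8: φ = +50.73056°, λ = -129.09833°
CS-96: φ = +13.50444°, λ = -136.41306°
Δλ = -7.3147°
y = sin Δλ · cos φ₂ = -0.123799
x = cos φ₁ sin φ₂ − sin φ₁ cos φ₂ cos Δλ = -0.598836
θ = atan2(y, x) = -168.3196° → 191.6804° (mod 360°)

191.7°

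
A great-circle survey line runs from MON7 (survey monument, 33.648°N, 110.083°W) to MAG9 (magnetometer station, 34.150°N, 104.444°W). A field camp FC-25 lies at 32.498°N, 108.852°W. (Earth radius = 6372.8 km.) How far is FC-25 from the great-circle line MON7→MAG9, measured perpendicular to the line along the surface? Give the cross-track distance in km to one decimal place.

δ₁₃ = central angle MON7→FC-25 = 0.026962 rad  (haversine)
θ₁₃ = bearing MON7→FC-25 = 137.770°,  θ₁₂ = bearing MON7→MAG9 = 82.310°
dₓₜ = R·arcsin(sin δ₁₃ · sin(θ₁₃ − θ₁₂)) = 6372.8·arcsin(0.02696·sin(55.461°)) = 141.534 km
|dₓₜ| = 141.534 km

141.5 km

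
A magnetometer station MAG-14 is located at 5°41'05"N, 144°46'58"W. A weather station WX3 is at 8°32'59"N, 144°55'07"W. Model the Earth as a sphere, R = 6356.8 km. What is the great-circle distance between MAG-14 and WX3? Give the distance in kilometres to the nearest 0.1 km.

MAG-14: φ = +5.68472°, λ = -144.78278°
WX3: φ = +8.54972°, λ = -144.91861°
Δφ = 2.8650°,  Δλ = -0.1358°
a = sin²(Δφ/2) + cos φ₁ cos φ₂ sin²(Δλ/2) = 0.000626
c = 2·arcsin(√a) = 0.050059 rad = 2.8682°
d = R·c = 6356.8 × 0.050059 = 318.2 km

318.2 km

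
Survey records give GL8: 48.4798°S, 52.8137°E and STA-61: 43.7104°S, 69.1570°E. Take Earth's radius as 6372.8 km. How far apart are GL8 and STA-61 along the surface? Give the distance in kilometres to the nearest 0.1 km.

1364.2 km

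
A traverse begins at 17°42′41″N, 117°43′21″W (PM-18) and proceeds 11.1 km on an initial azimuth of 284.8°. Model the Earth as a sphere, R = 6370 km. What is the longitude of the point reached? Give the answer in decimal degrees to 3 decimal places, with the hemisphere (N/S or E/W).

117.824°W

PM-18: φ = +17.71139°, λ = -117.72250°
δ = d/R = 11.1/6370 = 0.001743 rad
φ₂ = arcsin(sin φ₁ cos δ + cos φ₁ sin δ cos θ)
   = arcsin(0.30422·1.00000 + 0.95260·0.00174·0.25545) = 17.73687°
λ₂ = λ₁ + atan2(sin θ sin δ cos φ₁, cos δ − sin φ₁ sin φ₂) = -117.82385°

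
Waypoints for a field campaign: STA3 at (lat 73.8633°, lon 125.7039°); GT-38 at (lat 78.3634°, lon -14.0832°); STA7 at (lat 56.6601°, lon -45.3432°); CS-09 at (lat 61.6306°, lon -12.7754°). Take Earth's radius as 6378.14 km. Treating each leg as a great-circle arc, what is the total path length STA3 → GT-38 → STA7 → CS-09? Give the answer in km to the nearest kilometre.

STA3→GT-38: c = 0.455485 rad, d = 2905.15 km
GT-38→STA7: c = 0.420176 rad, d = 2679.94 km
STA7→CS-09: c = 0.300545 rad, d = 1916.92 km
Total = 2905.15 + 2679.94 + 1916.92 = 7502.00 km

7502 km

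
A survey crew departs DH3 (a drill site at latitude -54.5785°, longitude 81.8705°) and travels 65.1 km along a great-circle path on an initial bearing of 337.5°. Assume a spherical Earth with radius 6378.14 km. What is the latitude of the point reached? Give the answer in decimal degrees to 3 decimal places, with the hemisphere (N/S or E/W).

54.038°S

δ = d/R = 65.1/6378.14 = 0.010207 rad
φ₂ = arcsin(sin φ₁ cos δ + cos φ₁ sin δ cos θ)
   = arcsin(-0.81491·0.99995 + 0.57959·0.01021·0.92388) = -54.03761°
λ₂ = λ₁ + atan2(sin θ sin δ cos φ₁, cos δ − sin φ₁ sin φ₂) = 81.48942°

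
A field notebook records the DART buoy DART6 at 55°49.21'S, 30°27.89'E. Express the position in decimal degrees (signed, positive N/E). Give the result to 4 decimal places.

-55.8202°, +30.4648°

lat: 55.8202° S → -55.8202°
lon: 30.4648° E → +30.4648°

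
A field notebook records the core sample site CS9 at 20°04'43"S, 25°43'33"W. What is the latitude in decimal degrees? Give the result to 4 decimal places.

20.0786°S

20° + 4′/60 + 43″/3600 = 20 + 0.06667 + 0.01194 = 20.0786°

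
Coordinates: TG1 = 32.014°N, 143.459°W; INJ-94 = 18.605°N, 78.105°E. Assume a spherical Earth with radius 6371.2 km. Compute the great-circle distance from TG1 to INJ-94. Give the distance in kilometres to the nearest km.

Δφ = -13.4090°,  Δλ = -138.4360°
a = sin²(Δφ/2) + cos φ₁ cos φ₂ sin²(Δλ/2) = 0.716069
c = 2·arcsin(√a) = 2.017659 rad = 115.6033°
d = R·c = 6371.2 × 2.017659 = 12854.9 km

12855 km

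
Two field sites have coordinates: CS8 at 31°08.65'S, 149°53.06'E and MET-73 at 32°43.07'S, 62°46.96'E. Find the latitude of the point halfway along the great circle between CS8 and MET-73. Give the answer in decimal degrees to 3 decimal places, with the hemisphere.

CS8: φ = -31.14417°, λ = +149.88433°
MET-73: φ = -32.71783°, λ = +62.78267°
Bx = cos φ₂ cos Δλ = 0.042542,  By = cos φ₂ sin Δλ = -0.840266
φₘ = atan2(sin φ₁ + sin φ₂, √((cos φ₁ + Bx)² + By²)) = -40.69003°
λₘ = λ₁ + atan2(By, cos φ₁ + Bx) = 106.79967°

40.690°S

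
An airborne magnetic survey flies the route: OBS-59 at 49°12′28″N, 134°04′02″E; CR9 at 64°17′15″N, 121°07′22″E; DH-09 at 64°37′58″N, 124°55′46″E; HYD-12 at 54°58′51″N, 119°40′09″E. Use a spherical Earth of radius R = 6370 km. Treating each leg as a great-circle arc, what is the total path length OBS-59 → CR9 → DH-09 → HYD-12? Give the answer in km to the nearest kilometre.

3143 km

OBS-59: φ = +49.20778°, λ = +134.06722°
CR9: φ = +64.28750°, λ = +121.12278°
DH-09: φ = +64.63278°, λ = +124.92944°
HYD-12: φ = +54.98083°, λ = +119.66917°
OBS-59→CR9: c = 0.289587 rad, d = 1844.67 km
CR9→DH-09: c = 0.029267 rad, d = 186.43 km
DH-09→HYD-12: c = 0.174525 rad, d = 1111.73 km
Total = 1844.67 + 186.43 + 1111.73 = 3142.83 km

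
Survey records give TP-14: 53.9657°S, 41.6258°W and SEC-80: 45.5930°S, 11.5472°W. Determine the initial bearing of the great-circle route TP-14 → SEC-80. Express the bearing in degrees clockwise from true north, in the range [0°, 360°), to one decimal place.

Δλ = 30.0786°
y = sin Δλ · cos φ₂ = 0.350706
x = cos φ₁ sin φ₂ − sin φ₁ cos φ₂ cos Δλ = 0.069412
θ = atan2(y, x) = 78.8047° → 78.8047° (mod 360°)

78.8°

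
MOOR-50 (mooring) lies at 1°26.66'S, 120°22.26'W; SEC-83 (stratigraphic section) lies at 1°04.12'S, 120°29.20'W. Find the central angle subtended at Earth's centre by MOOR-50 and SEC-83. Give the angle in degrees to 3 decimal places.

MOOR-50: φ = -1.44433°, λ = -120.37100°
SEC-83: φ = -1.06867°, λ = -120.48667°
Δφ = 0.3757°,  Δλ = -0.1157°
a = sin²(Δφ/2) + cos φ₁ cos φ₂ sin²(Δλ/2) = 0.000012
c = 2·arcsin(√a) = 0.006860 rad = 0.3931°

0.393°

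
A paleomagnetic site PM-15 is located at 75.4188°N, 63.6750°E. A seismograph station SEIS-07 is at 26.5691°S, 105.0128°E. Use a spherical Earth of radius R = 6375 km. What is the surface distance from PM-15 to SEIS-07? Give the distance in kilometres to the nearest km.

Δφ = -101.9879°,  Δλ = 41.3378°
a = sin²(Δφ/2) + cos φ₁ cos φ₂ sin²(Δλ/2) = 0.631905
c = 2·arcsin(√a) = 1.837766 rad = 105.2963°
d = R·c = 6375 × 1.837766 = 11715.8 km

11716 km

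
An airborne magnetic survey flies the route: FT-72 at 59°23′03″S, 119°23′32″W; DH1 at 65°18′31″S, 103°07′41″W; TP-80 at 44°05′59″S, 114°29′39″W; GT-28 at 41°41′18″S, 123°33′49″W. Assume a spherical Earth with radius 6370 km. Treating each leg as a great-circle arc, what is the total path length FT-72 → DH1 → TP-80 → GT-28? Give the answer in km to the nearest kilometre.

4306 km

FT-72: φ = -59.38417°, λ = -119.39222°
DH1: φ = -65.30861°, λ = -103.12806°
TP-80: φ = -44.09972°, λ = -114.49417°
GT-28: φ = -41.68833°, λ = -123.56361°
FT-72→DH1: c = 0.166655 rad, d = 1061.60 km
DH1→TP-80: c = 0.386101 rad, d = 2459.46 km
TP-80→GT-28: c = 0.123286 rad, d = 785.33 km
Total = 1061.60 + 2459.46 + 785.33 = 4306.39 km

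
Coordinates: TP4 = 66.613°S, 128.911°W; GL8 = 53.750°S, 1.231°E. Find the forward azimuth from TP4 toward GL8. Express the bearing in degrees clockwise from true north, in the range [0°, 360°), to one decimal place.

146.0°

Δλ = 130.1420°
y = sin Δλ · cos φ₂ = 0.452026
x = cos φ₁ sin φ₂ − sin φ₁ cos φ₂ cos Δλ = -0.670000
θ = atan2(y, x) = 145.9938° → 145.9938° (mod 360°)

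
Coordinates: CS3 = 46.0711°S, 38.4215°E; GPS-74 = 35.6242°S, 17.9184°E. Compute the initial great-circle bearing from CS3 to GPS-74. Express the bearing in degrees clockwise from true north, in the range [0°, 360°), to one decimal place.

296.9°

Δλ = -20.5031°
y = sin Δλ · cos φ₂ = -0.284709
x = cos φ₁ sin φ₂ − sin φ₁ cos φ₂ cos Δλ = 0.144240
θ = atan2(y, x) = -63.1322° → 296.8678° (mod 360°)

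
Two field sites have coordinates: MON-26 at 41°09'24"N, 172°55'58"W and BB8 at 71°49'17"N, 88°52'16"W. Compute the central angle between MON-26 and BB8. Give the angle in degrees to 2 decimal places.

49.49°

MON-26: φ = +41.15667°, λ = -172.93278°
BB8: φ = +71.82139°, λ = -88.87111°
Δφ = 30.6647°,  Δλ = 84.0617°
a = sin²(Δφ/2) + cos φ₁ cos φ₂ sin²(Δλ/2) = 0.175213
c = 2·arcsin(√a) = 0.863772 rad = 49.4905°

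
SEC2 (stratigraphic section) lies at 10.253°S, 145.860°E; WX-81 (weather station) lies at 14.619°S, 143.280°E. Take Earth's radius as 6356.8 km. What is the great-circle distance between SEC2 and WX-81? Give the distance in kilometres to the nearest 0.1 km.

559.2 km

Δφ = -4.3660°,  Δλ = -2.5800°
a = sin²(Δφ/2) + cos φ₁ cos φ₂ sin²(Δλ/2) = 0.001934
c = 2·arcsin(√a) = 0.087972 rad = 5.0404°
d = R·c = 6356.8 × 0.087972 = 559.2 km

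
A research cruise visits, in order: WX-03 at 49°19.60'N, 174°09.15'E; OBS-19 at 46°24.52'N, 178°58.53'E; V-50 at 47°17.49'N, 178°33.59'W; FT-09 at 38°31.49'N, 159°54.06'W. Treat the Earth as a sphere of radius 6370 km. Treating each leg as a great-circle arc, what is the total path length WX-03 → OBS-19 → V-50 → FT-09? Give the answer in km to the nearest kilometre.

2494 km

WX-03: φ = +49.32667°, λ = +174.15250°
OBS-19: φ = +46.40867°, λ = +178.97550°
V-50: φ = +47.29150°, λ = -178.55983°
FT-09: φ = +38.52483°, λ = -159.90100°
WX-03→OBS-19: c = 0.076015 rad, d = 484.22 km
OBS-19→V-50: c = 0.033208 rad, d = 211.54 km
V-50→FT-09: c = 0.282264 rad, d = 1798.02 km
Total = 484.22 + 211.54 + 1798.02 = 2493.78 km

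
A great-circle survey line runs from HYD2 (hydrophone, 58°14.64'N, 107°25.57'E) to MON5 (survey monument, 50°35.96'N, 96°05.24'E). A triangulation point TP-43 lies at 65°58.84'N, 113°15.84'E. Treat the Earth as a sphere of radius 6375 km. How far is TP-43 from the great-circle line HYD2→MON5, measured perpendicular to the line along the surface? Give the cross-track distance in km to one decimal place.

HYD2: φ = +58.24400°, λ = +107.42617°
MON5: φ = +50.59933°, λ = +96.08733°
TP-43: φ = +65.98067°, λ = +113.26400°
δ₁₃ = central angle HYD2→TP-43 = 0.143047 rad  (haversine)
θ₁₃ = bearing HYD2→TP-43 = 16.883°,  θ₁₂ = bearing HYD2→MON5 = 225.533°
dₓₜ = R·arcsin(sin δ₁₃ · sin(θ₁₃ − θ₁₂)) = 6375·arcsin(0.14256·sin(-208.650°)) = 436.085 km
|dₓₜ| = 436.085 km

436.1 km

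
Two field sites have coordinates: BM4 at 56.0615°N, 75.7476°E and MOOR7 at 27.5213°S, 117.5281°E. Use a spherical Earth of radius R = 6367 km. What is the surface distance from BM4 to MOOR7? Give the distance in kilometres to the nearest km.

Δφ = -83.5828°,  Δλ = 41.7805°
a = sin²(Δφ/2) + cos φ₁ cos φ₂ sin²(Δλ/2) = 0.507071
c = 2·arcsin(√a) = 1.584938 rad = 90.8103°
d = R·c = 6367 × 1.584938 = 10091.3 km

10091 km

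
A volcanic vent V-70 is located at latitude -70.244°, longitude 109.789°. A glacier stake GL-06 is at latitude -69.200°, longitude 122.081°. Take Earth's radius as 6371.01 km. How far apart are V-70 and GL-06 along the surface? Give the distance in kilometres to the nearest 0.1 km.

Δφ = 1.0440°,  Δλ = 12.2920°
a = sin²(Δφ/2) + cos φ₁ cos φ₂ sin²(Δλ/2) = 0.001459
c = 2·arcsin(√a) = 0.076408 rad = 4.3779°
d = R·c = 6371.01 × 0.076408 = 486.8 km

486.8 km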